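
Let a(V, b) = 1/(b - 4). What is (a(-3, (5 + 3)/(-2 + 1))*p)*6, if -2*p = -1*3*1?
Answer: -¾ ≈ -0.75000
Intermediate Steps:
p = 3/2 (p = -(-1*3)/2 = -(-3)/2 = -½*(-3) = 3/2 ≈ 1.5000)
a(V, b) = 1/(-4 + b)
(a(-3, (5 + 3)/(-2 + 1))*p)*6 = ((3/2)/(-4 + (5 + 3)/(-2 + 1)))*6 = ((3/2)/(-4 + 8/(-1)))*6 = ((3/2)/(-4 + 8*(-1)))*6 = ((3/2)/(-4 - 8))*6 = ((3/2)/(-12))*6 = -1/12*3/2*6 = -⅛*6 = -¾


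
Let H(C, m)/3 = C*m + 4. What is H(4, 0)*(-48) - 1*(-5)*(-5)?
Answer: -601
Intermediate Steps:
H(C, m) = 12 + 3*C*m (H(C, m) = 3*(C*m + 4) = 3*(4 + C*m) = 12 + 3*C*m)
H(4, 0)*(-48) - 1*(-5)*(-5) = (12 + 3*4*0)*(-48) - 1*(-5)*(-5) = (12 + 0)*(-48) + 5*(-5) = 12*(-48) - 25 = -576 - 25 = -601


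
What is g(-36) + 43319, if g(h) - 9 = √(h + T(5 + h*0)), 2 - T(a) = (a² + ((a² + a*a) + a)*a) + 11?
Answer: 43328 + I*√345 ≈ 43328.0 + 18.574*I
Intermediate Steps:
T(a) = -9 - a² - a*(a + 2*a²) (T(a) = 2 - ((a² + ((a² + a*a) + a)*a) + 11) = 2 - ((a² + ((a² + a²) + a)*a) + 11) = 2 - ((a² + (2*a² + a)*a) + 11) = 2 - ((a² + (a + 2*a²)*a) + 11) = 2 - ((a² + a*(a + 2*a²)) + 11) = 2 - (11 + a² + a*(a + 2*a²)) = 2 + (-11 - a² - a*(a + 2*a²)) = -9 - a² - a*(a + 2*a²))
g(h) = 9 + √(-309 + h) (g(h) = 9 + √(h + (-9 - 2*(5 + h*0)² - 2*(5 + h*0)³)) = 9 + √(h + (-9 - 2*(5 + 0)² - 2*(5 + 0)³)) = 9 + √(h + (-9 - 2*5² - 2*5³)) = 9 + √(h + (-9 - 2*25 - 2*125)) = 9 + √(h + (-9 - 50 - 250)) = 9 + √(h - 309) = 9 + √(-309 + h))
g(-36) + 43319 = (9 + √(-309 - 36)) + 43319 = (9 + √(-345)) + 43319 = (9 + I*√345) + 43319 = 43328 + I*√345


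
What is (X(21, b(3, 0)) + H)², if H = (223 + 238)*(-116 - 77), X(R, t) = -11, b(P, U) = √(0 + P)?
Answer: 7918152256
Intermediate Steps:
b(P, U) = √P
H = -88973 (H = 461*(-193) = -88973)
(X(21, b(3, 0)) + H)² = (-11 - 88973)² = (-88984)² = 7918152256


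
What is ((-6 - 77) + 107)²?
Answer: 576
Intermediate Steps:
((-6 - 77) + 107)² = (-83 + 107)² = 24² = 576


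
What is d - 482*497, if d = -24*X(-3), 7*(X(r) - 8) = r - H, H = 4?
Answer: -239722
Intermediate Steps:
X(r) = 52/7 + r/7 (X(r) = 8 + (r - 1*4)/7 = 8 + (r - 4)/7 = 8 + (-4 + r)/7 = 8 + (-4/7 + r/7) = 52/7 + r/7)
d = -168 (d = -24*(52/7 + (⅐)*(-3)) = -24*(52/7 - 3/7) = -24*7 = -168)
d - 482*497 = -168 - 482*497 = -168 - 239554 = -239722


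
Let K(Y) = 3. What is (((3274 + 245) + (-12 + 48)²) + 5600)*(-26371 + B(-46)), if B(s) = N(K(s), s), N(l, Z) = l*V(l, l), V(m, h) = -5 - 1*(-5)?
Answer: -274653965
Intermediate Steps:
V(m, h) = 0 (V(m, h) = -5 + 5 = 0)
N(l, Z) = 0 (N(l, Z) = l*0 = 0)
B(s) = 0
(((3274 + 245) + (-12 + 48)²) + 5600)*(-26371 + B(-46)) = (((3274 + 245) + (-12 + 48)²) + 5600)*(-26371 + 0) = ((3519 + 36²) + 5600)*(-26371) = ((3519 + 1296) + 5600)*(-26371) = (4815 + 5600)*(-26371) = 10415*(-26371) = -274653965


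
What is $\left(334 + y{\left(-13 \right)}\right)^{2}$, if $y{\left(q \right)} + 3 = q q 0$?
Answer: $109561$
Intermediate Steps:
$y{\left(q \right)} = -3$ ($y{\left(q \right)} = -3 + q q 0 = -3 + q^{2} \cdot 0 = -3 + 0 = -3$)
$\left(334 + y{\left(-13 \right)}\right)^{2} = \left(334 - 3\right)^{2} = 331^{2} = 109561$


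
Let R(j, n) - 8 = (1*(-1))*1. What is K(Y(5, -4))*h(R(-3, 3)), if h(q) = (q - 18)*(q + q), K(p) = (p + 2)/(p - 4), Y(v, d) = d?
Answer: -77/2 ≈ -38.500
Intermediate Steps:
R(j, n) = 7 (R(j, n) = 8 + (1*(-1))*1 = 8 - 1*1 = 8 - 1 = 7)
K(p) = (2 + p)/(-4 + p)
h(q) = 2*q*(-18 + q) (h(q) = (-18 + q)*(2*q) = 2*q*(-18 + q))
K(Y(5, -4))*h(R(-3, 3)) = ((2 - 4)/(-4 - 4))*(2*7*(-18 + 7)) = (-2/(-8))*(2*7*(-11)) = -1/8*(-2)*(-154) = (1/4)*(-154) = -77/2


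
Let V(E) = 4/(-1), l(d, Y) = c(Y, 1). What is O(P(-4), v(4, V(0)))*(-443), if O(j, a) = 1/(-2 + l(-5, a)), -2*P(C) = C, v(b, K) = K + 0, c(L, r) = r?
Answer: 443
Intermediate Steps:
l(d, Y) = 1
V(E) = -4 (V(E) = 4*(-1) = -4)
v(b, K) = K
P(C) = -C/2
O(j, a) = -1 (O(j, a) = 1/(-2 + 1) = 1/(-1) = -1)
O(P(-4), v(4, V(0)))*(-443) = -1*(-443) = 443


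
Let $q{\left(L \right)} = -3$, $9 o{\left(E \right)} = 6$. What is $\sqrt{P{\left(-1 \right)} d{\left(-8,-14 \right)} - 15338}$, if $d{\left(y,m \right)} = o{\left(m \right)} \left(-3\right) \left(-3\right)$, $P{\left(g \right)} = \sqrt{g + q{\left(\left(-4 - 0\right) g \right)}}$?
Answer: $\sqrt{-15338 + 12 i} \approx 0.0484 + 123.85 i$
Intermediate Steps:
$o{\left(E \right)} = \frac{2}{3}$ ($o{\left(E \right)} = \frac{1}{9} \cdot 6 = \frac{2}{3}$)
$P{\left(g \right)} = \sqrt{-3 + g}$ ($P{\left(g \right)} = \sqrt{g - 3} = \sqrt{-3 + g}$)
$d{\left(y,m \right)} = 6$ ($d{\left(y,m \right)} = \frac{2}{3} \left(-3\right) \left(-3\right) = \left(-2\right) \left(-3\right) = 6$)
$\sqrt{P{\left(-1 \right)} d{\left(-8,-14 \right)} - 15338} = \sqrt{\sqrt{-3 - 1} \cdot 6 - 15338} = \sqrt{\sqrt{-4} \cdot 6 - 15338} = \sqrt{2 i 6 - 15338} = \sqrt{12 i - 15338} = \sqrt{-15338 + 12 i}$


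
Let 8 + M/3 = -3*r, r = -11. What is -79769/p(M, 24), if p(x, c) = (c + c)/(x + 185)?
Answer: -5184985/12 ≈ -4.3208e+5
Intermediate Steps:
M = 75 (M = -24 + 3*(-3*(-11)) = -24 + 3*33 = -24 + 99 = 75)
p(x, c) = 2*c/(185 + x) (p(x, c) = (2*c)/(185 + x) = 2*c/(185 + x))
-79769/p(M, 24) = -79769/(2*24/(185 + 75)) = -79769/(2*24/260) = -79769/(2*24*(1/260)) = -79769/12/65 = -79769*65/12 = -5184985/12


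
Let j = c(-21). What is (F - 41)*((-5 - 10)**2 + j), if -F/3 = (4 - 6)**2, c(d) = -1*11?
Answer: -11342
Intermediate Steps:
c(d) = -11
F = -12 (F = -3*(4 - 6)**2 = -3*(-2)**2 = -3*4 = -12)
j = -11
(F - 41)*((-5 - 10)**2 + j) = (-12 - 41)*((-5 - 10)**2 - 11) = -53*((-15)**2 - 11) = -53*(225 - 11) = -53*214 = -11342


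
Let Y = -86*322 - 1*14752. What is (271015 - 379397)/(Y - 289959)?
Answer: 108382/332403 ≈ 0.32606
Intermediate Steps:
Y = -42444 (Y = -27692 - 14752 = -42444)
(271015 - 379397)/(Y - 289959) = (271015 - 379397)/(-42444 - 289959) = -108382/(-332403) = -108382*(-1/332403) = 108382/332403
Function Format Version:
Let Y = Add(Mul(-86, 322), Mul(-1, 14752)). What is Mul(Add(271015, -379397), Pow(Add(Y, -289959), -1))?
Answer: Rational(108382, 332403) ≈ 0.32606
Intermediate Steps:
Y = -42444 (Y = Add(-27692, -14752) = -42444)
Mul(Add(271015, -379397), Pow(Add(Y, -289959), -1)) = Mul(Add(271015, -379397), Pow(Add(-42444, -289959), -1)) = Mul(-108382, Pow(-332403, -1)) = Mul(-108382, Rational(-1, 332403)) = Rational(108382, 332403)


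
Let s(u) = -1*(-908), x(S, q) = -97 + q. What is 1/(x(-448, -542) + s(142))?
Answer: 1/269 ≈ 0.0037175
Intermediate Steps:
s(u) = 908
1/(x(-448, -542) + s(142)) = 1/((-97 - 542) + 908) = 1/(-639 + 908) = 1/269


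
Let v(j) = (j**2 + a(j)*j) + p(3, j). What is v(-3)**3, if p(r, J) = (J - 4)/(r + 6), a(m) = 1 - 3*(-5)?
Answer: -45882712/729 ≈ -62939.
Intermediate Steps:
a(m) = 16 (a(m) = 1 + 15 = 16)
p(r, J) = (-4 + J)/(6 + r)
v(j) = -4/9 + j**2 + 145*j/9 (v(j) = (j**2 + 16*j) + (-4 + j)/(6 + 3) = (j**2 + 16*j) + (-4 + j)/9 = (j**2 + 16*j) + (-4/9 + j/9) = -4/9 + j**2 + 145*j/9)
v(-3)**3 = (-4/9 + (-3)**2 + (145/9)*(-3))**3 = (-4/9 + 9 - 145/3)**3 = (-358/9)**3 = -45882712/729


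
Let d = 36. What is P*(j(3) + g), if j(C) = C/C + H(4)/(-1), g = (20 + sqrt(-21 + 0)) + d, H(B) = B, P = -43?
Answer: -2279 - 43*I*sqrt(21) ≈ -2279.0 - 197.05*I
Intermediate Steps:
g = 56 + I*sqrt(21) (g = (20 + sqrt(-21 + 0)) + 36 = (20 + sqrt(-21)) + 36 = (20 + I*sqrt(21)) + 36 = 56 + I*sqrt(21) ≈ 56.0 + 4.5826*I)
j(C) = -3 (j(C) = C/C + 4/(-1) = 1 + 4*(-1) = 1 - 4 = -3)
P*(j(3) + g) = -43*(-3 + (56 + I*sqrt(21))) = -43*(53 + I*sqrt(21)) = -2279 - 43*I*sqrt(21)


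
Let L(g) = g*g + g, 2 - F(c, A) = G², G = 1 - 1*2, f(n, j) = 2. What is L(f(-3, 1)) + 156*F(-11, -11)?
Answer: 162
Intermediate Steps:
G = -1 (G = 1 - 2 = -1)
F(c, A) = 1 (F(c, A) = 2 - 1*(-1)² = 2 - 1*1 = 2 - 1 = 1)
L(g) = g + g² (L(g) = g² + g = g + g²)
L(f(-3, 1)) + 156*F(-11, -11) = 2*(1 + 2) + 156*1 = 2*3 + 156 = 6 + 156 = 162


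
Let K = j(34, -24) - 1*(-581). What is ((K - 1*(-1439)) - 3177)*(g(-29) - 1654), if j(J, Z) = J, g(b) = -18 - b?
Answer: 1845089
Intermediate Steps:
K = 615 (K = 34 - 1*(-581) = 34 + 581 = 615)
((K - 1*(-1439)) - 3177)*(g(-29) - 1654) = ((615 - 1*(-1439)) - 3177)*((-18 - 1*(-29)) - 1654) = ((615 + 1439) - 3177)*((-18 + 29) - 1654) = (2054 - 3177)*(11 - 1654) = -1123*(-1643) = 1845089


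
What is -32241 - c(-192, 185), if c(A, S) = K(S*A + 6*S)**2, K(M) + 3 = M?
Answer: -1184286810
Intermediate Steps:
K(M) = -3 + M
c(A, S) = (-3 + 6*S + A*S)**2 (c(A, S) = (-3 + (S*A + 6*S))**2 = (-3 + (A*S + 6*S))**2 = (-3 + (6*S + A*S))**2 = (-3 + 6*S + A*S)**2)
-32241 - c(-192, 185) = -32241 - (-3 + 185*(6 - 192))**2 = -32241 - (-3 + 185*(-186))**2 = -32241 - (-3 - 34410)**2 = -32241 - 1*(-34413)**2 = -32241 - 1*1184254569 = -32241 - 1184254569 = -1184286810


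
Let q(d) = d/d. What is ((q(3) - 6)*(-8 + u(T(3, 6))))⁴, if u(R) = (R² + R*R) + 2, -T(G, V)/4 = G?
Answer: 3952541610000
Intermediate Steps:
q(d) = 1
T(G, V) = -4*G
u(R) = 2 + 2*R² (u(R) = (R² + R²) + 2 = 2*R² + 2 = 2 + 2*R²)
((q(3) - 6)*(-8 + u(T(3, 6))))⁴ = ((1 - 6)*(-8 + (2 + 2*(-4*3)²)))⁴ = (-5*(-8 + (2 + 2*(-12)²)))⁴ = (-5*(-8 + (2 + 2*144)))⁴ = (-5*(-8 + (2 + 288)))⁴ = (-5*(-8 + 290))⁴ = (-5*282)⁴ = (-1410)⁴ = 3952541610000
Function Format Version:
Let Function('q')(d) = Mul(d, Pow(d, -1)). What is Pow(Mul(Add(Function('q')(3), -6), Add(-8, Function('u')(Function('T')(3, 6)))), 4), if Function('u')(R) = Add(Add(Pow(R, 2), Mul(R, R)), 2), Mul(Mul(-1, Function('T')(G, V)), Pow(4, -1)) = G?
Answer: 3952541610000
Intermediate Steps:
Function('q')(d) = 1
Function('T')(G, V) = Mul(-4, G)
Function('u')(R) = Add(2, Mul(2, Pow(R, 2))) (Function('u')(R) = Add(Add(Pow(R, 2), Pow(R, 2)), 2) = Add(Mul(2, Pow(R, 2)), 2) = Add(2, Mul(2, Pow(R, 2))))
Pow(Mul(Add(Function('q')(3), -6), Add(-8, Function('u')(Function('T')(3, 6)))), 4) = Pow(Mul(Add(1, -6), Add(-8, Add(2, Mul(2, Pow(Mul(-4, 3), 2))))), 4) = Pow(Mul(-5, Add(-8, Add(2, Mul(2, Pow(-12, 2))))), 4) = Pow(Mul(-5, Add(-8, Add(2, Mul(2, 144)))), 4) = Pow(Mul(-5, Add(-8, Add(2, 288))), 4) = Pow(Mul(-5, Add(-8, 290)), 4) = Pow(Mul(-5, 282), 4) = Pow(-1410, 4) = 3952541610000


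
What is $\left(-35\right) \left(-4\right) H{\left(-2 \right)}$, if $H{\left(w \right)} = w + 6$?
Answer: $560$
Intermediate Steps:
$H{\left(w \right)} = 6 + w$
$\left(-35\right) \left(-4\right) H{\left(-2 \right)} = \left(-35\right) \left(-4\right) \left(6 - 2\right) = 140 \cdot 4 = 560$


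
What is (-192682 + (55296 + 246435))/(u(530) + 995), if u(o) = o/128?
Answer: 6979136/63945 ≈ 109.14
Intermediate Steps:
u(o) = o/128 (u(o) = o*(1/128) = o/128)
(-192682 + (55296 + 246435))/(u(530) + 995) = (-192682 + (55296 + 246435))/((1/128)*530 + 995) = (-192682 + 301731)/(265/64 + 995) = 109049/(63945/64) = 109049*(64/63945) = 6979136/63945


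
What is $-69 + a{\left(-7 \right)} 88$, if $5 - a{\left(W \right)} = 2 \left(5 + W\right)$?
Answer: $723$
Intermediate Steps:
$a{\left(W \right)} = -5 - 2 W$ ($a{\left(W \right)} = 5 - 2 \left(5 + W\right) = 5 - \left(10 + 2 W\right) = -5 - 2 W$)
$-69 + a{\left(-7 \right)} 88 = -69 + \left(-5 - -14\right) 88 = -69 + \left(-5 + 14\right) 88 = -69 + 9 \cdot 88 = -69 + 792 = 723$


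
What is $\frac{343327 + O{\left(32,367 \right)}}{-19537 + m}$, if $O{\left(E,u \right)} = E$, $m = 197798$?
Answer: $\frac{343359}{178261} \approx 1.9262$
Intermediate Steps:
$\frac{343327 + O{\left(32,367 \right)}}{-19537 + m} = \frac{343327 + 32}{-19537 + 197798} = \frac{343359}{178261}$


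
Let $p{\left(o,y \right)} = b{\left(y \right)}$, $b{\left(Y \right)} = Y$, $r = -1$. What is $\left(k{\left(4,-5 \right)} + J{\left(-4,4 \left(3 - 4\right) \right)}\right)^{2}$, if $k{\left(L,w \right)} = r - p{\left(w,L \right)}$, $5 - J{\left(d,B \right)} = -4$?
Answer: $16$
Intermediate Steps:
$J{\left(d,B \right)} = 9$ ($J{\left(d,B \right)} = 5 - -4 = 5 + 4 = 9$)
$p{\left(o,y \right)} = y$
$k{\left(L,w \right)} = -1 - L$
$\left(k{\left(4,-5 \right)} + J{\left(-4,4 \left(3 - 4\right) \right)}\right)^{2} = \left(\left(-1 - 4\right) + 9\right)^{2} = \left(-5 + 9\right)^{2} = 4^{2} = 16$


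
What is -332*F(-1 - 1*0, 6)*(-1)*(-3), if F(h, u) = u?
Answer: -5976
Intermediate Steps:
-332*F(-1 - 1*0, 6)*(-1)*(-3) = -332*6*(-1)*(-3) = -(-1992)*(-3) = -332*18 = -5976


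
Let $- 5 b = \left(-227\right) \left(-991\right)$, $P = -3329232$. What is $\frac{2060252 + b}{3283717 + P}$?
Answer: $- \frac{10076303}{227575} \approx -44.277$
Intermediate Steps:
$b = - \frac{224957}{5}$ ($b = - \frac{\left(-227\right) \left(-991\right)}{5} = \left(- \frac{1}{5}\right) 224957 = - \frac{224957}{5} \approx -44991.0$)
$\frac{2060252 + b}{3283717 + P} = \frac{2060252 - \frac{224957}{5}}{3283717 - 3329232} = \frac{10076303}{5 \left(-45515\right)} = \frac{10076303}{5} \left(- \frac{1}{45515}\right) = - \frac{10076303}{227575}$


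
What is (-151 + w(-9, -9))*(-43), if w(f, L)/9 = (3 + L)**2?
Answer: -7439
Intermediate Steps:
w(f, L) = 9*(3 + L)**2
(-151 + w(-9, -9))*(-43) = (-151 + 9*(3 - 9)**2)*(-43) = (-151 + 9*(-6)**2)*(-43) = (-151 + 9*36)*(-43) = (-151 + 324)*(-43) = 173*(-43) = -7439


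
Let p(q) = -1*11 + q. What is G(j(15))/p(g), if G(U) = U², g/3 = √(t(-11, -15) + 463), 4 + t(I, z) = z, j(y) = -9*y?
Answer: 8019/155 + 4374*√111/155 ≈ 349.04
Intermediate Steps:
t(I, z) = -4 + z
g = 6*√111 (g = 3*√((-4 - 15) + 463) = 3*√(-19 + 463) = 3*√444 = 3*(2*√111) = 6*√111 ≈ 63.214)
p(q) = -11 + q
G(j(15))/p(g) = (-9*15)²/(-11 + 6*√111) = (-135)²/(-11 + 6*√111) = 18225/(-11 + 6*√111)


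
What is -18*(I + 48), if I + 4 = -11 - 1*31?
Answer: -36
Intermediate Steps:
I = -46 (I = -4 + (-11 - 1*31) = -4 + (-11 - 31) = -4 - 42 = -46)
-18*(I + 48) = -18*(-46 + 48) = -18*2 = -36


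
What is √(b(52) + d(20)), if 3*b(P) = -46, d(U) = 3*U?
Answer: √402/3 ≈ 6.6833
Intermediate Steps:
b(P) = -46/3 (b(P) = (⅓)*(-46) = -46/3)
√(b(52) + d(20)) = √(-46/3 + 3*20) = √(-46/3 + 60) = √(134/3) = √402/3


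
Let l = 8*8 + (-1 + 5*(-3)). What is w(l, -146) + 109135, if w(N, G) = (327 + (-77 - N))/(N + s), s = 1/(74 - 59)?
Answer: 78689365/721 ≈ 1.0914e+5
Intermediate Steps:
s = 1/15 ≈ 0.066667
l = 48 (l = 64 + (-1 - 15) = 64 - 16 = 48)
w(N, G) = (250 - N)/(1/15 + N) (w(N, G) = (327 + (-77 - N))/(N + 1/15) = (250 - N)/(1/15 + N))
w(l, -146) + 109135 = 15*(250 - 1*48)/(1 + 15*48) + 109135 = 15*(250 - 48)/(1 + 720) + 109135 = 15*202/721 + 109135 = 15*(1/721)*202 + 109135 = 3030/721 + 109135 = 78689365/721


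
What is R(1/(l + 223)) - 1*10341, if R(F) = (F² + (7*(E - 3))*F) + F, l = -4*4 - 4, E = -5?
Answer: -426153433/41209 ≈ -10341.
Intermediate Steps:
l = -20 (l = -16 - 4 = -20)
R(F) = F² - 55*F (R(F) = (F² + (7*(-5 - 3))*F) + F = (F² + (7*(-8))*F) + F = (F² - 56*F) + F = F² - 55*F)
R(1/(l + 223)) - 1*10341 = (-55 + 1/(-20 + 223))/(-20 + 223) - 1*10341 = (-55 + 1/203)/203 - 10341 = (1/203)*(-11164/203) - 10341 = -11164/41209 - 10341 = -426153433/41209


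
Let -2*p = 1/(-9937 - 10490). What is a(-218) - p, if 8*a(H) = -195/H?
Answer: 3982393/35624688 ≈ 0.11179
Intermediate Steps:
a(H) = -195/(8*H) (a(H) = (-195/H)/8 = -195/(8*H))
p = 1/40854 (p = -1/(2*(-9937 - 10490)) = -1/2/(-20427) = -1/2*(-1/20427) = 1/40854 ≈ 2.4477e-5)
a(-218) - p = -195/8/(-218) - 1*1/40854 = -195/8*(-1/218) - 1/40854 = 195/1744 - 1/40854 = 3982393/35624688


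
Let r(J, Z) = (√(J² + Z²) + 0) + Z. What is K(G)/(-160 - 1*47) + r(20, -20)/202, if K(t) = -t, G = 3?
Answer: -589/6969 + 10*√2/101 ≈ 0.055504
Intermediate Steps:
r(J, Z) = Z + √(J² + Z²) (r(J, Z) = √(J² + Z²) + Z = Z + √(J² + Z²))
K(G)/(-160 - 1*47) + r(20, -20)/202 = (-1*3)/(-160 - 1*47) + (-20 + √(20² + (-20)²))/202 = -3/(-160 - 47) + (-20 + √(400 + 400))*(1/202) = -3/(-207) + (-20 + √800)*(1/202) = -3*(-1/207) + (-20 + 20*√2)*(1/202) = 1/69 + (-10/101 + 10*√2/101) = -589/6969 + 10*√2/101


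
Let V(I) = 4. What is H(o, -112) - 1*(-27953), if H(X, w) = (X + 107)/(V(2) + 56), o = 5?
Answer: 419323/15 ≈ 27955.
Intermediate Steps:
H(X, w) = 107/60 + X/60 (H(X, w) = (X + 107)/(4 + 56) = (107 + X)/60 = (107 + X)*(1/60) = 107/60 + X/60)
H(o, -112) - 1*(-27953) = (107/60 + (1/60)*5) - 1*(-27953) = (107/60 + 1/12) + 27953 = 28/15 + 27953 = 419323/15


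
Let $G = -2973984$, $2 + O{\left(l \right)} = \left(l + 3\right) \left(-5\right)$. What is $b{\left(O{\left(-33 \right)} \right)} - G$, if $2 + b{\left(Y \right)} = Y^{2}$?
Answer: $2995886$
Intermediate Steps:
$O{\left(l \right)} = -17 - 5 l$ ($O{\left(l \right)} = -2 + \left(l + 3\right) \left(-5\right) = -2 + \left(3 + l\right) \left(-5\right) = -2 - \left(15 + 5 l\right) = -17 - 5 l$)
$b{\left(Y \right)} = -2 + Y^{2}$
$b{\left(O{\left(-33 \right)} \right)} - G = \left(-2 + \left(-17 - -165\right)^{2}\right) - -2973984 = \left(-2 + \left(-17 + 165\right)^{2}\right) + 2973984 = \left(-2 + 148^{2}\right) + 2973984 = \left(-2 + 21904\right) + 2973984 = 21902 + 2973984 = 2995886$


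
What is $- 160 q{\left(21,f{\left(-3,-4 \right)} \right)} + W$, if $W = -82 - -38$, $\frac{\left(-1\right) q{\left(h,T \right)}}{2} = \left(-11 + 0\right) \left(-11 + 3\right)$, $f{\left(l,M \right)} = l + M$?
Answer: $28116$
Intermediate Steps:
$f{\left(l,M \right)} = M + l$
$q{\left(h,T \right)} = -176$ ($q{\left(h,T \right)} = - 2 \left(-11 + 0\right) \left(-11 + 3\right) = - 2 \left(\left(-11\right) \left(-8\right)\right) = \left(-2\right) 88 = -176$)
$W = -44$ ($W = -82 + 38 = -44$)
$- 160 q{\left(21,f{\left(-3,-4 \right)} \right)} + W = \left(-160\right) \left(-176\right) - 44 = 28160 - 44 = 28116$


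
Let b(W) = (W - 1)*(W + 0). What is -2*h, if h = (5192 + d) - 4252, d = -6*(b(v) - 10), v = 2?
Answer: -1976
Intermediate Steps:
b(W) = W*(-1 + W) (b(W) = (-1 + W)*W = W*(-1 + W))
d = 48 (d = -6*(2*(-1 + 2) - 10) = -6*(2*1 - 10) = -6*(2 - 10) = -6*(-8) = 48)
h = 988 (h = (5192 + 48) - 4252 = 5240 - 4252 = 988)
-2*h = -2*988 = -1976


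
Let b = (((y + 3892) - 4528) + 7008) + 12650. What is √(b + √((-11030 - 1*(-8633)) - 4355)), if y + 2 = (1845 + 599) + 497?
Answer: √(21961 + 4*I*√422) ≈ 148.19 + 0.2772*I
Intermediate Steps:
y = 2939 (y = -2 + ((1845 + 599) + 497) = -2 + (2444 + 497) = -2 + 2941 = 2939)
b = 21961 (b = (((2939 + 3892) - 4528) + 7008) + 12650 = ((6831 - 4528) + 7008) + 12650 = (2303 + 7008) + 12650 = 9311 + 12650 = 21961)
√(b + √((-11030 - 1*(-8633)) - 4355)) = √(21961 + √((-11030 - 1*(-8633)) - 4355)) = √(21961 + √((-11030 + 8633) - 4355)) = √(21961 + √(-2397 - 4355)) = √(21961 + √(-6752)) = √(21961 + 4*I*√422)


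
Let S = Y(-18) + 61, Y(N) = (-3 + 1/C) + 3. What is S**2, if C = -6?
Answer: 133225/36 ≈ 3700.7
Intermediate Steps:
Y(N) = -1/6 (Y(N) = (-3 + 1/(-6)) + 3 = (-3 - 1/6) + 3 = -19/6 + 3 = -1/6)
S = 365/6 (S = -1/6 + 61 = 365/6 ≈ 60.833)
S**2 = (365/6)**2 = 133225/36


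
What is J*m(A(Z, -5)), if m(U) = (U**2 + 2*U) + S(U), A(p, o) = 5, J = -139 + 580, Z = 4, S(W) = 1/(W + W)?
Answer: 154791/10 ≈ 15479.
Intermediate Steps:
S(W) = 1/(2*W)
J = 441
m(U) = U**2 + 1/(2*U) + 2*U (m(U) = (U**2 + 2*U) + 1/(2*U) = U**2 + 1/(2*U) + 2*U)
J*m(A(Z, -5)) = 441*(5**2 + (1/2)/5 + 2*5) = 441*(25 + (1/2)*(1/5) + 10) = 441*(25 + 1/10 + 10) = 441*(351/10) = 154791/10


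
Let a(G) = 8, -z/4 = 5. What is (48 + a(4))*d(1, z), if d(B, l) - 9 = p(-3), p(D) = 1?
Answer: 560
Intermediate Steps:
z = -20 (z = -4*5 = -20)
d(B, l) = 10 (d(B, l) = 9 + 1 = 10)
(48 + a(4))*d(1, z) = (48 + 8)*10 = 56*10 = 560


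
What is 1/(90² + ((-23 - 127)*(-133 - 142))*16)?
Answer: 1/668100 ≈ 1.4968e-6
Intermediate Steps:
1/(90² + ((-23 - 127)*(-133 - 142))*16) = 1/(8100 - 150*(-275)*16) = 1/(8100 + 41250*16) = 1/(8100 + 660000) = 1/668100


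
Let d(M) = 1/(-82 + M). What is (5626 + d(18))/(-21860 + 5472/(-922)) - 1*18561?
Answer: -11974471138227/645132544 ≈ -18561.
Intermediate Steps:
(5626 + d(18))/(-21860 + 5472/(-922)) - 1*18561 = (5626 + 1/(-82 + 18))/(-21860 + 5472/(-922)) - 1*18561 = (5626 + 1/(-64))/(-21860 + 5472*(-1/922)) - 18561 = (5626 - 1/64)/(-21860 - 2736/461) - 18561 = 360063/(64*(-10080196/461)) - 18561 = (360063/64)*(-461/10080196) - 18561 = -165989043/645132544 - 18561 = -11974471138227/645132544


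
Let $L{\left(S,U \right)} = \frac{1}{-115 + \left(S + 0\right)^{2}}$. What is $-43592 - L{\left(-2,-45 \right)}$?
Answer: $- \frac{4838711}{111} \approx -43592.0$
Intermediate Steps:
$L{\left(S,U \right)} = \frac{1}{-115 + S^{2}}$
$-43592 - L{\left(-2,-45 \right)} = -43592 - \frac{1}{-115 + \left(-2\right)^{2}} = -43592 - \frac{1}{-115 + 4} = -43592 - \frac{1}{-111} = -43592 - - \frac{1}{111} = -43592 + \frac{1}{111} = - \frac{4838711}{111}$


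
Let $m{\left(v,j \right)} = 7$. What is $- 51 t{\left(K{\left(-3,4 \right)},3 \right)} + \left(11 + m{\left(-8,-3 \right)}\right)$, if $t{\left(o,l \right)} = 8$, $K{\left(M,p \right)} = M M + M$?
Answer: $-390$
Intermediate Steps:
$K{\left(M,p \right)} = M + M^{2}$ ($K{\left(M,p \right)} = M^{2} + M = M + M^{2}$)
$- 51 t{\left(K{\left(-3,4 \right)},3 \right)} + \left(11 + m{\left(-8,-3 \right)}\right) = \left(-51\right) 8 + \left(11 + 7\right) = -408 + 18 = -390$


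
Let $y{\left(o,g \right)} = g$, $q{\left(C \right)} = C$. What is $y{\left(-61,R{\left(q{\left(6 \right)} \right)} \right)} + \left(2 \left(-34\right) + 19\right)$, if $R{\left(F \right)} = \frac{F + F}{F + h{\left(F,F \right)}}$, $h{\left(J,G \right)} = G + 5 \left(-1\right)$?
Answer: $- \frac{331}{7} \approx -47.286$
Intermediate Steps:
$h{\left(J,G \right)} = -5 + G$ ($h{\left(J,G \right)} = G - 5 = -5 + G$)
$R{\left(F \right)} = \frac{2 F}{-5 + 2 F}$ ($R{\left(F \right)} = \frac{F + F}{F + \left(-5 + F\right)} = \frac{2 F}{-5 + 2 F}$)
$y{\left(-61,R{\left(q{\left(6 \right)} \right)} \right)} + \left(2 \left(-34\right) + 19\right) = 2 \cdot 6 \frac{1}{-5 + 2 \cdot 6} + \left(2 \left(-34\right) + 19\right) = 2 \cdot 6 \frac{1}{-5 + 12} + \left(-68 + 19\right) = 2 \cdot 6 \cdot \frac{1}{7} - 49 = \frac{12}{7} - 49 = - \frac{331}{7}$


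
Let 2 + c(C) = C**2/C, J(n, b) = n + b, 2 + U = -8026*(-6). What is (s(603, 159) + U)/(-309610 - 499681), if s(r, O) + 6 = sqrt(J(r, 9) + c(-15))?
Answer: -48148/809291 - sqrt(595)/809291 ≈ -0.059524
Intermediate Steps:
U = 48154 (U = -2 - 8026*(-6) = -2 + 48156 = 48154)
J(n, b) = b + n
c(C) = -2 + C (c(C) = -2 + C**2/C = -2 + C)
s(r, O) = -6 + sqrt(-8 + r) (s(r, O) = -6 + sqrt((9 + r) + (-2 - 15)) = -6 + sqrt((9 + r) - 17) = -6 + sqrt(-8 + r))
(s(603, 159) + U)/(-309610 - 499681) = ((-6 + sqrt(-8 + 603)) + 48154)/(-309610 - 499681) = ((-6 + sqrt(595)) + 48154)/(-809291) = (48148 + sqrt(595))*(-1/809291) = -48148/809291 - sqrt(595)/809291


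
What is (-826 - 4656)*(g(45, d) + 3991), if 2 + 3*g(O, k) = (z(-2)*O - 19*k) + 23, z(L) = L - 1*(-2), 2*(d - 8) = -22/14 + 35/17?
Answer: -2574067618/119 ≈ -2.1631e+7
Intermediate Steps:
d = 981/119 (d = 8 + (-22/14 + 35/17)/2 = 8 + (-22*1/14 + 35*(1/17))/2 = 8 + (-11/7 + 35/17)/2 = 8 + (½)*(58/119) = 8 + 29/119 = 981/119 ≈ 8.2437)
z(L) = 2 + L (z(L) = L + 2 = 2 + L)
g(O, k) = 7 - 19*k/3 (g(O, k) = -⅔ + (((2 - 2)*O - 19*k) + 23)/3 = -⅔ + ((0*O - 19*k) + 23)/3 = -⅔ + ((0 - 19*k) + 23)/3 = -⅔ + (-19*k + 23)/3 = -⅔ + (23 - 19*k)/3 = -⅔ + (23/3 - 19*k/3) = 7 - 19*k/3)
(-826 - 4656)*(g(45, d) + 3991) = (-826 - 4656)*((7 - 19/3*981/119) + 3991) = -5482*((7 - 6213/119) + 3991) = -5482*(-5380/119 + 3991) = -5482*469549/119 = -2574067618/119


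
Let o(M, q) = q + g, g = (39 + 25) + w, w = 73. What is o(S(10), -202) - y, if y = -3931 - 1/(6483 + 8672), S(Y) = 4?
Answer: 58589231/15155 ≈ 3866.0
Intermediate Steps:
g = 137 (g = (39 + 25) + 73 = 64 + 73 = 137)
o(M, q) = 137 + q (o(M, q) = q + 137 = 137 + q)
y = -59574306/15155 (y = -3931 - 1/15155 = -59574306/15155 ≈ -3931.0)
o(S(10), -202) - y = (137 - 202) - 1*(-59574306/15155) = -65 + 59574306/15155 = 58589231/15155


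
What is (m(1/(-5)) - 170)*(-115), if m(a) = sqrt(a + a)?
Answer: 19550 - 23*I*sqrt(10) ≈ 19550.0 - 72.732*I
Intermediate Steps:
m(a) = sqrt(2)*sqrt(a) (m(a) = sqrt(2*a) = sqrt(2)*sqrt(a))
(m(1/(-5)) - 170)*(-115) = (sqrt(2)*sqrt(1/(-5)) - 170)*(-115) = (sqrt(2)*sqrt(-1/5) - 170)*(-115) = (sqrt(2)*(I*sqrt(5)/5) - 170)*(-115) = (I*sqrt(10)/5 - 170)*(-115) = (-170 + I*sqrt(10)/5)*(-115) = 19550 - 23*I*sqrt(10)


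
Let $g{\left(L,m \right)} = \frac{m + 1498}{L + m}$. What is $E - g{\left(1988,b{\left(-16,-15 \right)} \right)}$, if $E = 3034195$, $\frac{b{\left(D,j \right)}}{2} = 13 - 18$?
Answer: $\frac{3000818111}{989} \approx 3.0342 \cdot 10^{6}$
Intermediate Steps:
$b{\left(D,j \right)} = -10$ ($b{\left(D,j \right)} = 2 \left(13 - 18\right) = 2 \left(-5\right) = -10$)
$g{\left(L,m \right)} = \frac{1498 + m}{L + m}$
$E - g{\left(1988,b{\left(-16,-15 \right)} \right)} = 3034195 - \frac{1498 - 10}{1988 - 10} = 3034195 - \frac{1}{1978} \cdot 1488 = 3034195 - \frac{744}{989} = \frac{3000818111}{989}$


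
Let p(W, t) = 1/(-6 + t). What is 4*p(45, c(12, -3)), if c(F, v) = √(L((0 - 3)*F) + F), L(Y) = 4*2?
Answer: -3/2 - √5/2 ≈ -2.6180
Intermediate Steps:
L(Y) = 8
c(F, v) = √(8 + F)
4*p(45, c(12, -3)) = 4/(-6 + √(8 + 12)) = 4/(-6 + √20) = 4/(-6 + 2*√5)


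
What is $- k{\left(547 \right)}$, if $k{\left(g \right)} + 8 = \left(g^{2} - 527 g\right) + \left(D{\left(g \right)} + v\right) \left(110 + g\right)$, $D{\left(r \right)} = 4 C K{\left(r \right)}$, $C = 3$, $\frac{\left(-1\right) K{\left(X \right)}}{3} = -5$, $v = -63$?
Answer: $-87801$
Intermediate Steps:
$K{\left(X \right)} = 15$ ($K{\left(X \right)} = \left(-3\right) \left(-5\right) = 15$)
$D{\left(r \right)} = 180$ ($D{\left(r \right)} = 4 \cdot 3 \cdot 15 = 12 \cdot 15 = 180$)
$k{\left(g \right)} = 12862 + g^{2} - 410 g$ ($k{\left(g \right)} = -8 + \left(\left(g^{2} - 527 g\right) + \left(180 - 63\right) \left(110 + g\right)\right) = -8 + \left(\left(g^{2} - 527 g\right) + 117 \left(110 + g\right)\right) = -8 + \left(\left(g^{2} - 527 g\right) + \left(12870 + 117 g\right)\right) = -8 + \left(12870 + g^{2} - 410 g\right) = 12862 + g^{2} - 410 g$)
$- k{\left(547 \right)} = - (12862 + 547^{2} - 224270) = - (12862 + 299209 - 224270) = \left(-1\right) 87801 = -87801$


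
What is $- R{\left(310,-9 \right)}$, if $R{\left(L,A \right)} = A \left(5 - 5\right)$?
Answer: $0$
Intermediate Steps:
$R{\left(L,A \right)} = 0$ ($R{\left(L,A \right)} = A 0 = 0$)
$- R{\left(310,-9 \right)} = \left(-1\right) 0 = 0$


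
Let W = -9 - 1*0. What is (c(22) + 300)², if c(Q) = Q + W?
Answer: 97969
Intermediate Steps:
W = -9 (W = -9 + 0 = -9)
c(Q) = -9 + Q (c(Q) = Q - 9 = -9 + Q)
(c(22) + 300)² = ((-9 + 22) + 300)² = (13 + 300)² = 313² = 97969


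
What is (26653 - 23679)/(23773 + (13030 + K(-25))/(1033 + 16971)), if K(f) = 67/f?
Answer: 1338597400/10700552983 ≈ 0.12510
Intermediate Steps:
(26653 - 23679)/(23773 + (13030 + K(-25))/(1033 + 16971)) = (26653 - 23679)/(23773 + (13030 + 67/(-25))/(1033 + 16971)) = 2974/(23773 + (13030 + 67*(-1/25))/18004) = 2974/(23773 + (13030 - 67/25)*(1/18004)) = 2974/(23773 + (325683/25)*(1/18004)) = 2974/(23773 + 325683/450100) = 2974/(10700552983/450100) = 2974*(450100/10700552983) = 1338597400/10700552983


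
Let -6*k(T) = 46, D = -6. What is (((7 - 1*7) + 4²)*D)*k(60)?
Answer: 736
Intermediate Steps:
k(T) = -23/3 (k(T) = -⅙*46 = -23/3)
(((7 - 1*7) + 4²)*D)*k(60) = (((7 - 1*7) + 4²)*(-6))*(-23/3) = (((7 - 7) + 16)*(-6))*(-23/3) = ((0 + 16)*(-6))*(-23/3) = (16*(-6))*(-23/3) = -96*(-23/3) = 736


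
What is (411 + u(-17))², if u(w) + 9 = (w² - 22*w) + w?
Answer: 1098304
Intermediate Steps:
u(w) = -9 + w² - 21*w (u(w) = -9 + ((w² - 22*w) + w) = -9 + (w² - 21*w) = -9 + w² - 21*w)
(411 + u(-17))² = (411 + (-9 + (-17)² - 21*(-17)))² = (411 + (-9 + 289 + 357))² = (411 + 637)² = 1048² = 1098304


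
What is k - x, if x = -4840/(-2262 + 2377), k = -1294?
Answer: -28794/23 ≈ -1251.9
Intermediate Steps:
x = -968/23 (x = -4840/115 = -4840*1/115 = -968/23 ≈ -42.087)
k - x = -1294 - 1*(-968/23) = -1294 + 968/23 = -28794/23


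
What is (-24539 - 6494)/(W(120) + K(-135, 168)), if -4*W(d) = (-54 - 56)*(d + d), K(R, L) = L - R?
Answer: -31033/6903 ≈ -4.4956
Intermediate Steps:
W(d) = 55*d (W(d) = -(-54 - 56)*(d + d)/4 = -(-55)*2*d/2 = -(-55)*d = 55*d)
(-24539 - 6494)/(W(120) + K(-135, 168)) = (-24539 - 6494)/(55*120 + (168 - 1*(-135))) = -31033/(6600 + (168 + 135)) = -31033/(6600 + 303) = -31033/6903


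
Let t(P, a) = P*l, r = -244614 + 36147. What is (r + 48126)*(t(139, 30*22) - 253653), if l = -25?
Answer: 41228160648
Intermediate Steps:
r = -208467
t(P, a) = -25*P (t(P, a) = P*(-25) = -25*P)
(r + 48126)*(t(139, 30*22) - 253653) = (-208467 + 48126)*(-25*139 - 253653) = -160341*(-3475 - 253653) = -160341*(-257128) = 41228160648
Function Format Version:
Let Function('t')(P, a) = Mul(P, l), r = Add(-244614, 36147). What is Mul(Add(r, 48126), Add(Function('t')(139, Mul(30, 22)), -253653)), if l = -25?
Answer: 41228160648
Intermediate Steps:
r = -208467
Function('t')(P, a) = Mul(-25, P) (Function('t')(P, a) = Mul(P, -25) = Mul(-25, P))
Mul(Add(r, 48126), Add(Function('t')(139, Mul(30, 22)), -253653)) = Mul(Add(-208467, 48126), Add(Mul(-25, 139), -253653)) = Mul(-160341, Add(-3475, -253653)) = Mul(-160341, -257128) = 41228160648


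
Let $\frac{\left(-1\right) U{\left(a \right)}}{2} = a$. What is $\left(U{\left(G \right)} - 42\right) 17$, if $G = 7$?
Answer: $-952$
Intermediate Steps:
$U{\left(a \right)} = - 2 a$
$\left(U{\left(G \right)} - 42\right) 17 = \left(\left(-2\right) 7 - 42\right) 17 = \left(-14 - 42\right) 17 = \left(-56\right) 17 = -952$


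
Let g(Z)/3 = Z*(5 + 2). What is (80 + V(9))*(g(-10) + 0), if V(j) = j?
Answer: -18690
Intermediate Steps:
g(Z) = 21*Z (g(Z) = 3*(Z*(5 + 2)) = 3*(Z*7) = 3*(7*Z) = 21*Z)
(80 + V(9))*(g(-10) + 0) = (80 + 9)*(21*(-10) + 0) = 89*(-210 + 0) = 89*(-210) = -18690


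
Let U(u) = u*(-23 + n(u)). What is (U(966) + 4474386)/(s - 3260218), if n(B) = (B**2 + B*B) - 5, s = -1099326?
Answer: -129093195/311396 ≈ -414.56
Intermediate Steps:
n(B) = -5 + 2*B**2 (n(B) = (B**2 + B**2) - 5 = 2*B**2 - 5 = -5 + 2*B**2)
U(u) = u*(-28 + 2*u**2) (U(u) = u*(-23 + (-5 + 2*u**2)) = u*(-28 + 2*u**2))
(U(966) + 4474386)/(s - 3260218) = (2*966*(-14 + 966**2) + 4474386)/(-1099326 - 3260218) = (2*966*(-14 + 933156) + 4474386)/(-4359544) = (2*966*933142 + 4474386)*(-1/4359544) = (1802830344 + 4474386)*(-1/4359544) = 1807304730*(-1/4359544) = -129093195/311396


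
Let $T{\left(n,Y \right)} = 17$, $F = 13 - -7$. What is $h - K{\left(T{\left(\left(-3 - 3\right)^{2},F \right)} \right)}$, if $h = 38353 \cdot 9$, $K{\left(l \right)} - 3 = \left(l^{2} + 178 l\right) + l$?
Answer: $341842$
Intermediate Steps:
$F = 20$ ($F = 13 + 7 = 20$)
$K{\left(l \right)} = 3 + l^{2} + 179 l$ ($K{\left(l \right)} = 3 + \left(\left(l^{2} + 178 l\right) + l\right) = 3 + \left(l^{2} + 179 l\right) = 3 + l^{2} + 179 l$)
$h = 345177$
$h - K{\left(T{\left(\left(-3 - 3\right)^{2},F \right)} \right)} = 345177 - \left(3 + 17^{2} + 179 \cdot 17\right) = 345177 - \left(3 + 289 + 3043\right) = 345177 - 3335 = 341842$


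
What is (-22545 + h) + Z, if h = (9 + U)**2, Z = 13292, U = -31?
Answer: -8769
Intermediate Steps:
h = 484 (h = (9 - 31)**2 = (-22)**2 = 484)
(-22545 + h) + Z = (-22545 + 484) + 13292 = -22061 + 13292 = -8769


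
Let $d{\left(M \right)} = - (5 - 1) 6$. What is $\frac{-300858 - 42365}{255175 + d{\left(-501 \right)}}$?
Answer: $- \frac{343223}{255151} \approx -1.3452$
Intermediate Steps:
$d{\left(M \right)} = -24$ ($d{\left(M \right)} = \left(-1\right) 4 \cdot 6 = \left(-4\right) 6 = -24$)
$\frac{-300858 - 42365}{255175 + d{\left(-501 \right)}} = \frac{-300858 - 42365}{255175 - 24} = - \frac{343223}{255151}$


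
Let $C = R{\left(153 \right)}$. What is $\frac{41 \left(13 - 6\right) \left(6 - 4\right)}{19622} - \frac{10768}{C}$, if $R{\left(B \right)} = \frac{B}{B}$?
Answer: $- \frac{105644561}{9811} \approx -10768.0$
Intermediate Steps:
$R{\left(B \right)} = 1$
$C = 1$
$\frac{41 \left(13 - 6\right) \left(6 - 4\right)}{19622} - \frac{10768}{C} = \frac{41 \left(13 - 6\right) \left(6 - 4\right)}{19622} - \frac{10768}{1} = 41 \cdot 7 \cdot 2 \cdot \frac{1}{19622} - 10768 = 41 \cdot 14 \cdot \frac{1}{19622} - 10768 = 574 \cdot \frac{1}{19622} - 10768 = \frac{287}{9811} - 10768 = - \frac{105644561}{9811}$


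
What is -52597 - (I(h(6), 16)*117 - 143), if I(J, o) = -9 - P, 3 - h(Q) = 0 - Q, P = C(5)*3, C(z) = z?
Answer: -49646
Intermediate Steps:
P = 15 (P = 5*3 = 15)
h(Q) = 3 + Q (h(Q) = 3 - (0 - Q) = 3 - (-1)*Q = 3 + Q)
I(J, o) = -24 (I(J, o) = -9 - 1*15 = -9 - 15 = -24)
-52597 - (I(h(6), 16)*117 - 143) = -52597 - (-24*117 - 143) = -52597 - (-2808 - 143) = -52597 - 1*(-2951) = -52597 + 2951 = -49646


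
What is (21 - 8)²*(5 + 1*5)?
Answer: 1690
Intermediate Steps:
(21 - 8)²*(5 + 1*5) = 13²*(5 + 5) = 169*10 = 1690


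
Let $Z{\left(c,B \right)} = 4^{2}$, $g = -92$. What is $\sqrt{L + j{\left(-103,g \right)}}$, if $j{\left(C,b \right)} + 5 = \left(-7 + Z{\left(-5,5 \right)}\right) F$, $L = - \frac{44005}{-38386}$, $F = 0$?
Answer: $\frac{5 i \sqrt{227129962}}{38386} \approx 1.9631 i$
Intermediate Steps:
$Z{\left(c,B \right)} = 16$
$L = \frac{44005}{38386}$ ($L = \left(-44005\right) \left(- \frac{1}{38386}\right) = \frac{44005}{38386} \approx 1.1464$)
$j{\left(C,b \right)} = -5$ ($j{\left(C,b \right)} = -5 + \left(-7 + 16\right) 0 = -5 + 9 \cdot 0 = -5 + 0 = -5$)
$\sqrt{L + j{\left(-103,g \right)}} = \sqrt{\frac{44005}{38386} - 5} = \sqrt{- \frac{147925}{38386}} = \frac{5 i \sqrt{227129962}}{38386}$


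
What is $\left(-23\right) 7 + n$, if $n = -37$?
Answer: $-198$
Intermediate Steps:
$\left(-23\right) 7 + n = \left(-23\right) 7 - 37 = -161 - 37 = -198$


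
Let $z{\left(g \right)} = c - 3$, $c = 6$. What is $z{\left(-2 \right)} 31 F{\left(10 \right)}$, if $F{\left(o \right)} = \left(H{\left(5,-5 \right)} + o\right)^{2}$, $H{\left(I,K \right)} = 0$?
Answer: $9300$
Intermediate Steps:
$z{\left(g \right)} = 3$ ($z{\left(g \right)} = 6 - 3 = 3$)
$F{\left(o \right)} = o^{2}$ ($F{\left(o \right)} = \left(0 + o\right)^{2} = o^{2}$)
$z{\left(-2 \right)} 31 F{\left(10 \right)} = 3 \cdot 31 \cdot 10^{2} = 93 \cdot 100 = 9300$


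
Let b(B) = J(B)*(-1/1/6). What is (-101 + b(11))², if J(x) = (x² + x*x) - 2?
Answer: 19881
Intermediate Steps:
J(x) = -2 + 2*x² (J(x) = (x² + x²) - 2 = 2*x² - 2 = -2 + 2*x²)
b(B) = ⅓ - B²/3 (b(B) = (-2 + 2*B²)*(-1/1/6) = (-2 + 2*B²)*(-1*1*(⅙)) = (-2 + 2*B²)*(-1*⅙) = (-2 + 2*B²)*(-⅙) = ⅓ - B²/3)
(-101 + b(11))² = (-101 + (⅓ - ⅓*11²))² = (-101 + (⅓ - ⅓*121))² = (-101 + (⅓ - 121/3))² = (-101 - 40)² = (-141)² = 19881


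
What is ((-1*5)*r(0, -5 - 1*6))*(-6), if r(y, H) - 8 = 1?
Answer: 270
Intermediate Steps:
r(y, H) = 9 (r(y, H) = 8 + 1 = 9)
((-1*5)*r(0, -5 - 1*6))*(-6) = (-1*5*9)*(-6) = -5*9*(-6) = -45*(-6) = 270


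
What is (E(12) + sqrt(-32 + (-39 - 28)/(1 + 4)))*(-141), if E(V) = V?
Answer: -1692 - 141*I*sqrt(1135)/5 ≈ -1692.0 - 950.05*I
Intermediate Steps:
(E(12) + sqrt(-32 + (-39 - 28)/(1 + 4)))*(-141) = (12 + sqrt(-32 + (-39 - 28)/(1 + 4)))*(-141) = (12 + sqrt(-32 - 67/5))*(-141) = (12 + sqrt(-227/5))*(-141) = (12 + I*sqrt(1135)/5)*(-141) = -1692 - 141*I*sqrt(1135)/5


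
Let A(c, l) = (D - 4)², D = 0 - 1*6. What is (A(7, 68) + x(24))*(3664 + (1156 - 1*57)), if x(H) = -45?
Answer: 261965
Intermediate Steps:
D = -6 (D = 0 - 6 = -6)
A(c, l) = 100 (A(c, l) = (-6 - 4)² = (-10)² = 100)
(A(7, 68) + x(24))*(3664 + (1156 - 1*57)) = (100 - 45)*(3664 + (1156 - 1*57)) = 55*(3664 + (1156 - 57)) = 55*(3664 + 1099) = 55*4763 = 261965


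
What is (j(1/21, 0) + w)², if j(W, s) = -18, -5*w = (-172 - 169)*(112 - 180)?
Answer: 541865284/25 ≈ 2.1675e+7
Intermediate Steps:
w = -23188/5 (w = -(-172 - 169)*(112 - 180)/5 = -(-341)*(-68)/5 = -⅕*23188 = -23188/5 ≈ -4637.6)
(j(1/21, 0) + w)² = (-18 - 23188/5)² = (-23278/5)² = 541865284/25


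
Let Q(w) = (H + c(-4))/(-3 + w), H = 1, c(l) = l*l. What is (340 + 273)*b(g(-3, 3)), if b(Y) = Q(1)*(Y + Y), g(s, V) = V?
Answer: -31263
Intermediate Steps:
c(l) = l**2
Q(w) = 17/(-3 + w) (Q(w) = (1 + (-4)**2)/(-3 + w) = (1 + 16)/(-3 + w) = 17/(-3 + w))
b(Y) = -17*Y (b(Y) = (17/(-3 + 1))*(Y + Y) = (17/(-2))*(2*Y) = (17*(-1/2))*(2*Y) = -17*Y)
(340 + 273)*b(g(-3, 3)) = (340 + 273)*(-17*3) = 613*(-51) = -31263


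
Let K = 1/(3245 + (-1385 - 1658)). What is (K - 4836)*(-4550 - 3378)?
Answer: 3872316644/101 ≈ 3.8340e+7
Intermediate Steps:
K = 1/202 (K = 1/(3245 - 3043) = 1/202 ≈ 0.0049505)
(K - 4836)*(-4550 - 3378) = (1/202 - 4836)*(-4550 - 3378) = -976871/202*(-7928) = 3872316644/101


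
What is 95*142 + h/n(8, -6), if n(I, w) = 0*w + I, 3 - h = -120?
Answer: 108043/8 ≈ 13505.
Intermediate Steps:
h = 123 (h = 3 - 1*(-120) = 3 + 120 = 123)
n(I, w) = I (n(I, w) = 0 + I = I)
95*142 + h/n(8, -6) = 95*142 + 123/8 = 13490 + 123*(1/8) = 13490 + 123/8 = 108043/8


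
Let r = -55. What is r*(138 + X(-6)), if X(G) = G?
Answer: -7260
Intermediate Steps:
r*(138 + X(-6)) = -55*(138 - 6) = -55*132 = -7260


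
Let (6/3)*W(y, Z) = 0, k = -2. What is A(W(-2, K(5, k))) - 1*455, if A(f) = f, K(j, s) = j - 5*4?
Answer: -455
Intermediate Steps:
K(j, s) = -20 + j (K(j, s) = j - 20 = -20 + j)
W(y, Z) = 0 (W(y, Z) = (½)*0 = 0)
A(W(-2, K(5, k))) - 1*455 = 0 - 1*455 = 0 - 455 = -455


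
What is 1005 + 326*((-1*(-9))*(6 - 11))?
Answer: -13665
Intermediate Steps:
1005 + 326*((-1*(-9))*(6 - 11)) = 1005 + 326*(9*(-5)) = 1005 + 326*(-45) = 1005 - 14670 = -13665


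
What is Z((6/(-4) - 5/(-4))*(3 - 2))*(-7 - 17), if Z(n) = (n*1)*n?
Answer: -3/2 ≈ -1.5000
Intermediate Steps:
Z(n) = n**2 (Z(n) = n*n = n**2)
Z((6/(-4) - 5/(-4))*(3 - 2))*(-7 - 17) = ((6/(-4) - 5/(-4))*(3 - 2))**2*(-7 - 17) = ((6*(-1/4) - 5*(-1/4))*1)**2*(-24) = ((-3/2 + 5/4)*1)**2*(-24) = (-1/4*1)**2*(-24) = (-1/4)**2*(-24) = (1/16)*(-24) = -3/2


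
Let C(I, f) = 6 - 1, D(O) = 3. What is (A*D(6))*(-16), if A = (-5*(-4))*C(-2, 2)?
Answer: -4800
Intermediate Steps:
C(I, f) = 5
A = 100 (A = -5*(-4)*5 = 20*5 = 100)
(A*D(6))*(-16) = (100*3)*(-16) = 300*(-16) = -4800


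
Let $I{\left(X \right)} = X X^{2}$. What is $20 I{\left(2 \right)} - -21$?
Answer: $181$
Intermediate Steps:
$I{\left(X \right)} = X^{3}$
$20 I{\left(2 \right)} - -21 = 20 \cdot 2^{3} - -21 = 20 \cdot 8 + 21 = 160 + 21 = 181$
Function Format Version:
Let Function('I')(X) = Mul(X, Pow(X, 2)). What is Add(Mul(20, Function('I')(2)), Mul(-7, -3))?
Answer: 181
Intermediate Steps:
Function('I')(X) = Pow(X, 3)
Add(Mul(20, Function('I')(2)), Mul(-7, -3)) = Add(Mul(20, Pow(2, 3)), Mul(-7, -3)) = Add(Mul(20, 8), 21) = Add(160, 21) = 181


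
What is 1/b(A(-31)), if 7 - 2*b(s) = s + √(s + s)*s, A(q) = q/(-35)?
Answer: 262150/771639 + 1085*√2170/771639 ≈ 0.40523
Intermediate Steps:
A(q) = -q/35 (A(q) = q*(-1/35) = -q/35)
b(s) = 7/2 - s/2 - √2*s^(3/2)/2 (b(s) = 7/2 - (s + √(s + s)*s)/2 = 7/2 - (s + √(2*s)*s)/2 = 7/2 - (s + (√2*√s)*s)/2 = 7/2 - (s + √2*s^(3/2))/2 = 7/2 + (-s/2 - √2*s^(3/2)/2) = 7/2 - s/2 - √2*s^(3/2)/2)
1/b(A(-31)) = 1/(7/2 - (-1)*(-31)/70 - √2*(-1/35*(-31))^(3/2)/2) = 1/(7/2 - ½*31/35 - √2*(31/35)^(3/2)/2) = 1/(7/2 - 31/70 - √2*31*√1085/1225/2) = 1/(7/2 - 31/70 - 31*√2170/2450) = 1/(107/35 - 31*√2170/2450)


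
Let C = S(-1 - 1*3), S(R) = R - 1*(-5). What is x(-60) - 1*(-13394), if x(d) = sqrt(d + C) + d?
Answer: 13334 + I*sqrt(59) ≈ 13334.0 + 7.6811*I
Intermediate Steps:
S(R) = 5 + R (S(R) = R + 5 = 5 + R)
C = 1 (C = 5 + (-1 - 1*3) = 5 + (-1 - 3) = 5 - 4 = 1)
x(d) = d + sqrt(1 + d) (x(d) = sqrt(d + 1) + d = sqrt(1 + d) + d = d + sqrt(1 + d))
x(-60) - 1*(-13394) = (-60 + sqrt(1 - 60)) - 1*(-13394) = (-60 + sqrt(-59)) + 13394 = (-60 + I*sqrt(59)) + 13394 = 13334 + I*sqrt(59)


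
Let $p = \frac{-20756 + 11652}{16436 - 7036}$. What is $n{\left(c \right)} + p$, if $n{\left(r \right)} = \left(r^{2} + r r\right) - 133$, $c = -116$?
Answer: $\frac{31464187}{1175} \approx 26778.0$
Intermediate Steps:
$n{\left(r \right)} = -133 + 2 r^{2}$ ($n{\left(r \right)} = \left(r^{2} + r^{2}\right) - 133 = 2 r^{2} - 133 = -133 + 2 r^{2}$)
$p = - \frac{1138}{1175}$ ($p = - \frac{9104}{9400} = \left(-9104\right) \frac{1}{9400} = - \frac{1138}{1175} \approx -0.96851$)
$n{\left(c \right)} + p = \left(-133 + 2 \left(-116\right)^{2}\right) - \frac{1138}{1175} = \left(-133 + 2 \cdot 13456\right) - \frac{1138}{1175} = \left(-133 + 26912\right) - \frac{1138}{1175} = 26779 - \frac{1138}{1175} = \frac{31464187}{1175}$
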